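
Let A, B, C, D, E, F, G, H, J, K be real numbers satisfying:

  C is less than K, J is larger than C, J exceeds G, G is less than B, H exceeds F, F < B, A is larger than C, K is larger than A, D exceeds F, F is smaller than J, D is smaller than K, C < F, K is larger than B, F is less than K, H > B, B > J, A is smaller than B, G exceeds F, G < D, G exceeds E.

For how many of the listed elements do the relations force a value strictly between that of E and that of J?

1

The relations place E below J. An element lies strictly between them when it is forced above E and also forced below J.
Above E: {G, D, B, K, H}. Below J: {C, F, G}.
Intersection: {G} — 1.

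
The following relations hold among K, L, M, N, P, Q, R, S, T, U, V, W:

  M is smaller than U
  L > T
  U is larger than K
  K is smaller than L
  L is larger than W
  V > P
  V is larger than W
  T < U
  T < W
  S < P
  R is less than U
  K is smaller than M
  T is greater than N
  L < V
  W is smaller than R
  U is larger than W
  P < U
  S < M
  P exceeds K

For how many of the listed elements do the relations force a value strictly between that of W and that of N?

1

The relations place N below W. An element lies strictly between them when it is forced above N and also forced below W.
Above N: {T, R, L, U, V}. Below W: {T}.
Intersection: {T} — 1.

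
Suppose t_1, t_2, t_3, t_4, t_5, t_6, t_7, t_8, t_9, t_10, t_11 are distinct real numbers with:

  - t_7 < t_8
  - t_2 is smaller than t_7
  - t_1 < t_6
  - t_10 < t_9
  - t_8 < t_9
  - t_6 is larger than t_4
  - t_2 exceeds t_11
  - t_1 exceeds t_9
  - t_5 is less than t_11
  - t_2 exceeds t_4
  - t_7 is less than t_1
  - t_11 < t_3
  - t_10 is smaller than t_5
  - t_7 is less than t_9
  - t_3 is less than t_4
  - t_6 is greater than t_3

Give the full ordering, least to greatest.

t_10 < t_5 < t_11 < t_3 < t_4 < t_2 < t_7 < t_8 < t_9 < t_1 < t_6

Each adjacent pair is fixed by a given relation: t_10 < t_5; t_5 < t_11; t_11 < t_3; t_3 < t_4; t_4 < t_2; t_2 < t_7; t_7 < t_8; t_8 < t_9; t_9 < t_1; t_1 < t_6. Chaining them end to end gives the full order.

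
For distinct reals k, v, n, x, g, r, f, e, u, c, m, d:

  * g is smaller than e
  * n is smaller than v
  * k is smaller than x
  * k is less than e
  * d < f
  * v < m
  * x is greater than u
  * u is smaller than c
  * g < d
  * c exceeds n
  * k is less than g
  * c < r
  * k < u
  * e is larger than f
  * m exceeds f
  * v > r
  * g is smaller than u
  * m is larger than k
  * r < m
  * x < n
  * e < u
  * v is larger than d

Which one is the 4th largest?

The consecutive relations fix a unique order: k < g < d < f < e < u < x < n < c < r < v < m.
The 4th largest is c.

c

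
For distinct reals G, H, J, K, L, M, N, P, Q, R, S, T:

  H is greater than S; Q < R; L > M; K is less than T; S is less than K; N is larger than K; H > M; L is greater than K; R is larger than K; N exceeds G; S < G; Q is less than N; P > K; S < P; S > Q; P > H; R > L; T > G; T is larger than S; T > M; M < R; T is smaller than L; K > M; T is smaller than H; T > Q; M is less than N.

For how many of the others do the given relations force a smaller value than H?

Directly below H: S, M, T.
One step further: Q, G, K (6 so far).
Nothing else is reachable below H; 6 in all.

6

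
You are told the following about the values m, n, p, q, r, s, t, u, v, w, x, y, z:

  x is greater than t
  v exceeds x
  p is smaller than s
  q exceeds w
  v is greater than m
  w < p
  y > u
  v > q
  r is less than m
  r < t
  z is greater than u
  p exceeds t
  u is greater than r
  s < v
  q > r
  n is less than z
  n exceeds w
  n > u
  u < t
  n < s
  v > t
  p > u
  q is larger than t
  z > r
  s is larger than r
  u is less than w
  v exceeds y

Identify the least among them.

r

Chaining upward from r: directly above it, u, t, m, q, s, z; then w, p, x, n, y, v.
That covers every other element, and nothing is given below r, so r is the least.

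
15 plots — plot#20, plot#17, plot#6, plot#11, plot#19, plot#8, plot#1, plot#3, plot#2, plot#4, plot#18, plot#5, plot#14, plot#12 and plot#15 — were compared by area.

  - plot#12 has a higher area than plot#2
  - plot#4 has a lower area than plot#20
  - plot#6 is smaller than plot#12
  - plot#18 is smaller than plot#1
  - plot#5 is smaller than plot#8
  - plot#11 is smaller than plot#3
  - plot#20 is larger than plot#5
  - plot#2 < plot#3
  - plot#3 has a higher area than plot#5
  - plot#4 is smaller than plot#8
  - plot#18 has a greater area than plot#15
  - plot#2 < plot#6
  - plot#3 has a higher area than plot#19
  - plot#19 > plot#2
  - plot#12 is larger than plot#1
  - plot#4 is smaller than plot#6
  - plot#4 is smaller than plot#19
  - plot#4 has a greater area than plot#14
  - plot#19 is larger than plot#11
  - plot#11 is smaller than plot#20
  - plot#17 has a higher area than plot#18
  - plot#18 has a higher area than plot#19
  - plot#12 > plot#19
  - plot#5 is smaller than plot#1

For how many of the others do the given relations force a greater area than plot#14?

Directly above plot#14: plot#4.
One step further: plot#19, plot#6, plot#20, plot#8 (5 so far).
One step further: plot#18, plot#3, plot#12 (8 so far).
One step further: plot#1, plot#17 (10 so far).
No other element is forced above plot#14 by the given relations, so the count is 10.

10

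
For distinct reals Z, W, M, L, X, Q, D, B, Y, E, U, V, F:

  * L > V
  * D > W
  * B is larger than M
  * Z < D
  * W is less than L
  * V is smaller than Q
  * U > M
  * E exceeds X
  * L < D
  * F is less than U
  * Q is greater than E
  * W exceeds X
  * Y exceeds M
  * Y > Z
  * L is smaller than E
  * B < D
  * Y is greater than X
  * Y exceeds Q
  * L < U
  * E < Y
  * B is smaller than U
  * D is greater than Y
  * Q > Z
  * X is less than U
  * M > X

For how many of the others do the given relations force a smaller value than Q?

From Q the given relations immediately reach V, Z, E.
From those, X, L — 5 in total.
From those, W — 6 in total.
Nothing else is reachable below Q; 6 in all.

6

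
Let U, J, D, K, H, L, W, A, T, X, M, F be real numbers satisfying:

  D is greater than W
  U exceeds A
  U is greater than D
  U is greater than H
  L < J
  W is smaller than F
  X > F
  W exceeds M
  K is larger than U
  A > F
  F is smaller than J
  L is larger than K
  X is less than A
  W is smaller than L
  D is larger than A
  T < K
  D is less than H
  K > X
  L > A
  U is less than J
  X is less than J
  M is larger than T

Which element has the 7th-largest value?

A

Piecing the relations together gives one ordering: T < M < W < F < X < A < D < H < U < K < L < J.
Counting 7 from the largest end gives A.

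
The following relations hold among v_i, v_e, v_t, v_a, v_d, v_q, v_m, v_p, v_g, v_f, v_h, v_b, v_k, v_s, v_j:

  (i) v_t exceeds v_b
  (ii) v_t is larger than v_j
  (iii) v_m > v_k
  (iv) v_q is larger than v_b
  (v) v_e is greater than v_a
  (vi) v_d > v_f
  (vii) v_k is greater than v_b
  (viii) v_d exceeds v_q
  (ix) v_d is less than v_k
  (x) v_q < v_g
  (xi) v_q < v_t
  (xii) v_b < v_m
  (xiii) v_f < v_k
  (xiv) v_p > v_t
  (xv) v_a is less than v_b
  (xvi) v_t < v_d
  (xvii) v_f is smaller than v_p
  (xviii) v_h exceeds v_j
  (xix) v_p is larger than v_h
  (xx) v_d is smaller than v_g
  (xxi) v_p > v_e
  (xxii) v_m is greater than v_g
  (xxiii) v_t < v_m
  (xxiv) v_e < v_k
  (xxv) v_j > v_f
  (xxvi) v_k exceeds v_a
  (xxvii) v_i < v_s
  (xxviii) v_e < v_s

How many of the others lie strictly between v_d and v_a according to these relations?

Chaining upward from v_a reaches: v_b, v_q, v_t, v_e, v_g, v_k, v_s, v_m, v_p.
Chaining downward from v_d reaches: v_f, v_b, v_q, v_j, v_t.
Strictly between v_a and v_d are those in both lists: v_b, v_q, v_t — 3 elements.

3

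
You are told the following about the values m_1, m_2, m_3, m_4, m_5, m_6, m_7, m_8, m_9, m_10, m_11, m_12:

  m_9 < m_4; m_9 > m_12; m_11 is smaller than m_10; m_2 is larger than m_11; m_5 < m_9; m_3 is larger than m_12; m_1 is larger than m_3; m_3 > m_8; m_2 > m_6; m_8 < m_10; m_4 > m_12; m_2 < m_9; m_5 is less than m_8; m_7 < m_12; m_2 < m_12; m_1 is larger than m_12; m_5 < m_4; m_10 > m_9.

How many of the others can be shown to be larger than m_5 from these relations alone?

Directly above m_5: m_8, m_9, m_4.
One step further: m_3, m_10 (5 so far).
One step further: m_1 (6 so far).
No other element is forced above m_5 by the given relations, so the count is 6.

6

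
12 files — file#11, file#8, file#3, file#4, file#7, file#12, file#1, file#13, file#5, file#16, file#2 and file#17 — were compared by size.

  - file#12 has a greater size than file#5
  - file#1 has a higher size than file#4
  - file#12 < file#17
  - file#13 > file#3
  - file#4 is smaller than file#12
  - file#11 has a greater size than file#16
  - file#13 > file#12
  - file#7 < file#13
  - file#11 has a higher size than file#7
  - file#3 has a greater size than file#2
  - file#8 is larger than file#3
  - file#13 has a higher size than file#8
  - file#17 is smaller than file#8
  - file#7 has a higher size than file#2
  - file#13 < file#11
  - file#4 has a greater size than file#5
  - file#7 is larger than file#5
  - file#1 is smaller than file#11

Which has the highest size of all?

file#5 is not greatest since file#5 < file#7; file#2 is not greatest since file#2 < file#3; file#4 is not greatest since file#4 < file#1; file#7 is not greatest since file#7 < file#13; file#1 is not greatest since file#1 < file#11; file#3 is not greatest since file#3 < file#13; file#12 is not greatest since file#12 < file#17; file#17 is not greatest since file#17 < file#8; file#16 is not greatest since file#16 < file#11; file#8 is not greatest since file#8 < file#13; file#13 is not greatest since file#13 < file#11.
Only file#11 has nothing above it, so file#11 is the highest size.

file#11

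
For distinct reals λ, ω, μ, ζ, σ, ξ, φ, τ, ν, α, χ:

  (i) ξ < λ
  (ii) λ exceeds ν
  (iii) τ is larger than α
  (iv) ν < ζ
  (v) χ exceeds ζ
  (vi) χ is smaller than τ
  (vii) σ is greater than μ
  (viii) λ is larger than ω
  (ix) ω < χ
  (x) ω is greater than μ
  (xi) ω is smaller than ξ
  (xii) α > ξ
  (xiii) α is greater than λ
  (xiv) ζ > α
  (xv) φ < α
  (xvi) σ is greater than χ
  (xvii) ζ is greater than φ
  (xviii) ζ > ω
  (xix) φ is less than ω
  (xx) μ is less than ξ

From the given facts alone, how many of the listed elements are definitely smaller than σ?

From σ the given relations immediately reach μ, χ.
From those, ω, ζ — 4 in total.
From those, φ, ν, α — 7 in total.
From those, ξ, λ — 9 in total.
No other element is forced below σ by the given relations, so the count is 9.

9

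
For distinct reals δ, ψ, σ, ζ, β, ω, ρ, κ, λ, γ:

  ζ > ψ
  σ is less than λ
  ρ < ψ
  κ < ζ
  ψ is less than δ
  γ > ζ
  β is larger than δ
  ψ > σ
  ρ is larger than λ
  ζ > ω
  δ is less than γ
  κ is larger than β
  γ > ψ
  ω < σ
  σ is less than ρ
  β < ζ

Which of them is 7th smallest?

The consecutive relations fix a unique order: ω < σ < λ < ρ < ψ < δ < β < κ < ζ < γ.
The 7th smallest is β.

β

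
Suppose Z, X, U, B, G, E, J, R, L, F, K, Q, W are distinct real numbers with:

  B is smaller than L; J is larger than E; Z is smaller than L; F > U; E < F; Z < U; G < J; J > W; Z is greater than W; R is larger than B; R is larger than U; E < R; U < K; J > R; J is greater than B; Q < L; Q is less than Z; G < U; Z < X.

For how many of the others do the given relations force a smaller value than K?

Directly below K: U.
One step further: G, Z (3 so far).
One step further: W, Q (5 so far).
No other element is forced below K by the given relations, so the count is 5.

5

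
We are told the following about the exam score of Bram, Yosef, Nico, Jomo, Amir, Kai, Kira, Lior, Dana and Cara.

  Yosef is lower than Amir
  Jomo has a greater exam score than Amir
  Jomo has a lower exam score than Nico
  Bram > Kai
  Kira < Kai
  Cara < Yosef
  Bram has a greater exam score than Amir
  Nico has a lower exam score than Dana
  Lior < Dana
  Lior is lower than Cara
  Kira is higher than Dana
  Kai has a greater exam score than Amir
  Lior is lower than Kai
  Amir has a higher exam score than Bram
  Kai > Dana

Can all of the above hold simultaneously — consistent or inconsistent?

Chaining the given relations yields Amir < Jomo < Nico < Dana < Kira < Kai < Bram, so Amir < Bram. But one relation states Bram < Amir. These cannot both hold.

inconsistent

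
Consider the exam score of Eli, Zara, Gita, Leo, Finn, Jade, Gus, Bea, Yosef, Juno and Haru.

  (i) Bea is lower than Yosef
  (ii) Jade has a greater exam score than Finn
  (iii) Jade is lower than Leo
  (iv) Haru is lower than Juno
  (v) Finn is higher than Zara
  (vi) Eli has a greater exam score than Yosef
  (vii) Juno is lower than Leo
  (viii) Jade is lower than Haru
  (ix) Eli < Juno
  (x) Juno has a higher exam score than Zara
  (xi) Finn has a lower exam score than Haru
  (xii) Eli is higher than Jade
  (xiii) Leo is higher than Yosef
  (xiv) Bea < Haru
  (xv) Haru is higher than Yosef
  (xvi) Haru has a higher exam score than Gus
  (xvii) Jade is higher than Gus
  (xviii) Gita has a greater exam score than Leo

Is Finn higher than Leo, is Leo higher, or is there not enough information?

Finn < Jade and Jade < Haru give Finn < Haru.
With Haru < Juno: Finn < Jade < Haru < Juno.
With Juno < Leo: Finn < Jade < Haru < Juno < Leo.
So Leo is higher.

Leo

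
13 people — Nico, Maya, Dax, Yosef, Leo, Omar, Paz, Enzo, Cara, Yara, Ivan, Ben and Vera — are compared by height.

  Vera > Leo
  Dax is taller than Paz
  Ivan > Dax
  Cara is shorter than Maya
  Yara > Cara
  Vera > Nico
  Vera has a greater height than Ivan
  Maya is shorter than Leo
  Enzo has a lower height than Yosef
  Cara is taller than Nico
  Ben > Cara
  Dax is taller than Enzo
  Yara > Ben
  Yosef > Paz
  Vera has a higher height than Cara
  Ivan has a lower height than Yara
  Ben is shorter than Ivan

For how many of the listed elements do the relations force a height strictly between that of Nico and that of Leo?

The relations place Nico below Leo. An element lies strictly between them when it is forced above Nico and also forced below Leo.
Above Nico: {Cara, Ben, Maya, Ivan, Vera, Yara}. Below Leo: {Cara, Maya}.
Intersection: {Cara, Maya} — 2.

2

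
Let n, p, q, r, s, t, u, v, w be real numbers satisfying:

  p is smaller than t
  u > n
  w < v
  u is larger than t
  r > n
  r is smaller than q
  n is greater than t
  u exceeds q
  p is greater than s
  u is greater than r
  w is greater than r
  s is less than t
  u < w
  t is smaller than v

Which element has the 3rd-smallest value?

t

Piecing the relations together gives one ordering: s < p < t < n < r < q < u < w < v.
Counting 3 from the smallest end gives t.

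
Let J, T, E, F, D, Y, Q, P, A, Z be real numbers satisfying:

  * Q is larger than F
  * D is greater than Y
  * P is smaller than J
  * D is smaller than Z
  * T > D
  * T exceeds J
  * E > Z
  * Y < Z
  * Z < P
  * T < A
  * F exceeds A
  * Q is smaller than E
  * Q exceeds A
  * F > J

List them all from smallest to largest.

Y < D < Z < P < J < T < A < F < Q < E

Each adjacent pair is fixed by a given relation: Y < D; D < Z; Z < P; P < J; J < T; T < A; A < F; F < Q; Q < E. Chaining them end to end gives the full order.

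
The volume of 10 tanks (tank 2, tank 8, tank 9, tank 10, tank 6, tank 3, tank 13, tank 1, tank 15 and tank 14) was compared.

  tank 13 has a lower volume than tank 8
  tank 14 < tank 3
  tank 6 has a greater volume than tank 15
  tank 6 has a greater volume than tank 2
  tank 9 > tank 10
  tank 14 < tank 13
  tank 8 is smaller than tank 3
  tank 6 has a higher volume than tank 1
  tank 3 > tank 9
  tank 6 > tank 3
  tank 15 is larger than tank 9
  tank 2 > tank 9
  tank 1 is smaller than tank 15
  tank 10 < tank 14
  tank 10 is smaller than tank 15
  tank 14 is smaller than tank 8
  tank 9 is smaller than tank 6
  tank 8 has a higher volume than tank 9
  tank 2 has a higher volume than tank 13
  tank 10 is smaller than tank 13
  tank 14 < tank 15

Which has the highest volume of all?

Chaining downward from tank 6: directly below it, tank 9, tank 1, tank 2, tank 3, tank 15; then tank 10, tank 14, tank 13, tank 8.
That covers every other element, and nothing is given above tank 6, so tank 6 is the highest volume.

tank 6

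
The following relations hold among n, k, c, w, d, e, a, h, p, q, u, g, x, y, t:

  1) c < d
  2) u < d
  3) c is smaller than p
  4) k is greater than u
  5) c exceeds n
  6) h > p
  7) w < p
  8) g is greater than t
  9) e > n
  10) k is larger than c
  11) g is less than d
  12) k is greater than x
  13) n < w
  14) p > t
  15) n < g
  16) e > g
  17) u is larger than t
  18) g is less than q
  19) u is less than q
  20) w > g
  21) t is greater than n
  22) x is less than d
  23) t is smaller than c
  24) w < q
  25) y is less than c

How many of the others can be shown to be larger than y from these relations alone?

Directly above y: c.
One step further: k, p, d (4 so far).
One step further: h (5 so far).
No other element is forced above y by the given relations, so the count is 5.

5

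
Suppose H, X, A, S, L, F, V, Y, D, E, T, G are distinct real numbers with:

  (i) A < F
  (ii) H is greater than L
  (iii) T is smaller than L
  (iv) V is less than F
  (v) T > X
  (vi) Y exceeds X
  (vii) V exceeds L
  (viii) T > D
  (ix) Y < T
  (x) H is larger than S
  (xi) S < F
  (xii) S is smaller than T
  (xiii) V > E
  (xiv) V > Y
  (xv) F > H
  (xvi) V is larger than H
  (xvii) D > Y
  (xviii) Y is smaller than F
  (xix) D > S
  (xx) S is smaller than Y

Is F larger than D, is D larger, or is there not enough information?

D < T < L < H < V < F, by transitivity through T, L, H, V.
So F is larger.

F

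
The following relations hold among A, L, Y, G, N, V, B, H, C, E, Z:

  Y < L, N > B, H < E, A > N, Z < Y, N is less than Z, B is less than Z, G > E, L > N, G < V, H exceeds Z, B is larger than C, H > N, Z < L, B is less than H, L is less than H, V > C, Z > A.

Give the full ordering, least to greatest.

Each adjacent pair is fixed by a given relation: C < B; B < N; N < A; A < Z; Z < Y; Y < L; L < H; H < E; E < G; G < V. Chaining them end to end gives the full order.

C < B < N < A < Z < Y < L < H < E < G < V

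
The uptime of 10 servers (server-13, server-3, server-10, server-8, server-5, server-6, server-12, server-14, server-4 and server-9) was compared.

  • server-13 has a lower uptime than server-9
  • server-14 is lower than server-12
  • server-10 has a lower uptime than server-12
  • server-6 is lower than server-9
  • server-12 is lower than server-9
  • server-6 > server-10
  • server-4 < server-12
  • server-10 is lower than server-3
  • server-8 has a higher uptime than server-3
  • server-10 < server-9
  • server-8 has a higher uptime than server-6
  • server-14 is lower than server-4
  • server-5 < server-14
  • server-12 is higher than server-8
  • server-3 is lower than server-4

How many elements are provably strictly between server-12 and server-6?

1

Chaining upward from server-6 reaches: server-8, server-9.
Chaining downward from server-12 reaches: server-10, server-3, server-8, server-5, server-14, server-4.
Strictly between server-6 and server-12 are those in both lists: server-8 — 1 element.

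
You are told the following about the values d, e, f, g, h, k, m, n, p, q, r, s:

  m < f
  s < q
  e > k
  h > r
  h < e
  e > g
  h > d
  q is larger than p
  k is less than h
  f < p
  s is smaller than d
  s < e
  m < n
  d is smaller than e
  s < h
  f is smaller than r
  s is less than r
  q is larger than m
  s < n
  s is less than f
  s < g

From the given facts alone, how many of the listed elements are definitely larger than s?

Directly above s: g, f, n, d, r, h, q, e.
One step further: p (9 so far).
No other element is forced above s by the given relations, so the count is 9.

9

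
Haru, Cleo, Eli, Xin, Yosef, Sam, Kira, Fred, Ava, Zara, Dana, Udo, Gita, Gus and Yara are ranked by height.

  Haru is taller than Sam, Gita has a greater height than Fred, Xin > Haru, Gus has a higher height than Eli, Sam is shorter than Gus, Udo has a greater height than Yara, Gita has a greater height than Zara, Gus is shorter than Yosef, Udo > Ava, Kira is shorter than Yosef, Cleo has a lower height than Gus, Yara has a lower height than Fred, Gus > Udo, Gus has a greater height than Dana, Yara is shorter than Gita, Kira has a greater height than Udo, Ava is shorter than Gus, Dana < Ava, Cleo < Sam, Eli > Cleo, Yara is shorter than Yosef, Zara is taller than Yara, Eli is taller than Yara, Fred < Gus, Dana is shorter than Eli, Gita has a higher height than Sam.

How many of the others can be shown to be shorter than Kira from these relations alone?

4

Directly below Kira: Udo.
One step further: Yara, Ava (3 so far).
One step further: Dana (4 so far).
Nothing else is reachable below Kira; 4 in all.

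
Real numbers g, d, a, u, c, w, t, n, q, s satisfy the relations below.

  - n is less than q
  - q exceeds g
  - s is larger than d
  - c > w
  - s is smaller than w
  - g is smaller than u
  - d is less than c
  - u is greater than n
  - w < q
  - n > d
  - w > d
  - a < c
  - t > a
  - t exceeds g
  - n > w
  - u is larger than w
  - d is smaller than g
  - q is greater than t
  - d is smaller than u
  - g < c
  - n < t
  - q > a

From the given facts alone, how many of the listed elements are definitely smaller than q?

7

From q the given relations immediately reach a, w, n, g, t.
From those, d, s — 7 in total.
Nothing else is reachable below q; 7 in all.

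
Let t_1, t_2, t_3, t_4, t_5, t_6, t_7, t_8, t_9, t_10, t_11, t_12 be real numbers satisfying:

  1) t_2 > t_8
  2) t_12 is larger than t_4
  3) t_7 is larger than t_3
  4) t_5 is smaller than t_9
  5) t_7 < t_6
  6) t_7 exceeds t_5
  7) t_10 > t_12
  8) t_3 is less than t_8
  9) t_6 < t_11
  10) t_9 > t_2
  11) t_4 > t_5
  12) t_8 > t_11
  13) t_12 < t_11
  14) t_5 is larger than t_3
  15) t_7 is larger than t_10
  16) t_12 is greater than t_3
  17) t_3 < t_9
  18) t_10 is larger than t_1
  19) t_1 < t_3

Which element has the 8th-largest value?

Chaining the given pairs: t_1 < t_3 < t_5 < t_4 < t_12 < t_10 < t_7 < t_6 < t_11 < t_8 < t_2 < t_9.
Counting 8 from the largest end gives t_12.

t_12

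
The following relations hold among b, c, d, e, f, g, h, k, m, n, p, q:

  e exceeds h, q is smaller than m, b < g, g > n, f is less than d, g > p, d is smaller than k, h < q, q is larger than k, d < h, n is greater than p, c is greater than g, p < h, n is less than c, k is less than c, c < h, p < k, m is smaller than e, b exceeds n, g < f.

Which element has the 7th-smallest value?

k

The consecutive relations fix a unique order: p < n < b < g < f < d < k < c < h < q < m < e.
The 7th smallest is k.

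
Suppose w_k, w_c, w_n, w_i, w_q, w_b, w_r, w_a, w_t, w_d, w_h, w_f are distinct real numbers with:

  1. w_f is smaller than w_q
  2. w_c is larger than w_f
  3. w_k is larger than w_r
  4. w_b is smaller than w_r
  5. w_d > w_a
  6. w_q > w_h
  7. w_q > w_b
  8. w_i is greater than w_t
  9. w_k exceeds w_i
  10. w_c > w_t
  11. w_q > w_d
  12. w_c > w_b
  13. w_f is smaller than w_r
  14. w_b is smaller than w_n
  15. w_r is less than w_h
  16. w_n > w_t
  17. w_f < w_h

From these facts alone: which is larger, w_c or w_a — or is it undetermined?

Following every chain through w_a: above w_a we get w_d, w_q.
w_c is not reached, and no chain runs the other way from w_c to w_a.
So the given relations leave the order of w_a and w_c undetermined.

undetermined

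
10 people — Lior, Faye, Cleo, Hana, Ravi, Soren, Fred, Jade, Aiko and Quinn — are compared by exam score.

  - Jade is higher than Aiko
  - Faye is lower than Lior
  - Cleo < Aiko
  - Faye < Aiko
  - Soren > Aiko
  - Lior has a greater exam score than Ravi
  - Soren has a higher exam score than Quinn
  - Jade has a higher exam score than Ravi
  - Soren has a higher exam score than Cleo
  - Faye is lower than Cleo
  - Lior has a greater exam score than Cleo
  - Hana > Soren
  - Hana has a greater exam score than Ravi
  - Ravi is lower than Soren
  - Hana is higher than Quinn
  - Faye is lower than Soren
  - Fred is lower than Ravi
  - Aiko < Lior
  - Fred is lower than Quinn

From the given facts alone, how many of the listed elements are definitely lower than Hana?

Directly below Hana: Quinn, Ravi, Soren.
One step further: Fred, Faye, Cleo, Aiko (7 so far).
Nothing else is reachable below Hana; 7 in all.

7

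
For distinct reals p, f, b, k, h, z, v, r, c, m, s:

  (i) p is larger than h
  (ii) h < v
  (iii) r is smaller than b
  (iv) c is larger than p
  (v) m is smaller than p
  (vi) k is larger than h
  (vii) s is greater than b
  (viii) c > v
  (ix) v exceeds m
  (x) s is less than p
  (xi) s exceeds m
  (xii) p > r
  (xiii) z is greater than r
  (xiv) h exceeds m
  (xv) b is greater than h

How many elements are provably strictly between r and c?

The relations place r below c. An element lies strictly between them when it is forced above r and also forced below c.
Above r: {b, s, p, z}. Below c: {m, h, b, v, s, p}.
Intersection: {b, s, p} — 3.

3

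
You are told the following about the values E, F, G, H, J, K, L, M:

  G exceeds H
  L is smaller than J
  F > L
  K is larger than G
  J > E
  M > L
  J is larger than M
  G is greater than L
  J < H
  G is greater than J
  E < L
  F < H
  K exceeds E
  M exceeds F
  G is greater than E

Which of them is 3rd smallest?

F

Chaining the given pairs: E < L < F < M < J < H < G < K.
The 3rd smallest is F.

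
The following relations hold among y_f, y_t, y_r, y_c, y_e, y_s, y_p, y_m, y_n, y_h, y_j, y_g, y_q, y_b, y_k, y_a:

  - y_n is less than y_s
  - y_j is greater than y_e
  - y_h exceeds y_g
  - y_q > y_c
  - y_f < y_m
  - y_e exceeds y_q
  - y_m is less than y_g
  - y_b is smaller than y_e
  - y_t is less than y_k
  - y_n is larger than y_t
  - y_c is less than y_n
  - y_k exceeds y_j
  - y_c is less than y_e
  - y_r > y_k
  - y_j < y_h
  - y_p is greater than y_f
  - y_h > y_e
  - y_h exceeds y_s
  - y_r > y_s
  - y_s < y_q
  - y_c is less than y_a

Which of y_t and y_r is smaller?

The relevant relations are y_t < y_n; y_n < y_s; y_s < y_q; y_q < y_e; y_e < y_j; y_j < y_k; y_k < y_r.
Together: y_t < y_n < y_s < y_q < y_e < y_j < y_k < y_r.
So y_t < y_r; y_t is the smaller of the two.

y_t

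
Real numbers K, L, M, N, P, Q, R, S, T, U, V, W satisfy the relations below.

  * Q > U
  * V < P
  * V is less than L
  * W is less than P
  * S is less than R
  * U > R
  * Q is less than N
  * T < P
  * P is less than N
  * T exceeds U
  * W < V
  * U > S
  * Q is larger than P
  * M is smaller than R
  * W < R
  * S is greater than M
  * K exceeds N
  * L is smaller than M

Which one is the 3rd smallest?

Chaining the given pairs: W < V < L < M < S < R < U < T < P < Q < N < K.
The 3rd smallest is L.

L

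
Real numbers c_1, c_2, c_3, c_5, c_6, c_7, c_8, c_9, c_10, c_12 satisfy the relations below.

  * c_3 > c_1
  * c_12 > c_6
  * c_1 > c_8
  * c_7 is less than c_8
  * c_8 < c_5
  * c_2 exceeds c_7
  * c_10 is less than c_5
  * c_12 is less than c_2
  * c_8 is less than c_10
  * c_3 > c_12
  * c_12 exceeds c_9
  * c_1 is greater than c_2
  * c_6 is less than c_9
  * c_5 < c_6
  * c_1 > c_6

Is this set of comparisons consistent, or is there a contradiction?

Every relation is compatible with c_7 < c_8 < c_10 < c_5 < c_6 < c_9 < c_12 < c_2 < c_1 < c_3; the set is consistent.

consistent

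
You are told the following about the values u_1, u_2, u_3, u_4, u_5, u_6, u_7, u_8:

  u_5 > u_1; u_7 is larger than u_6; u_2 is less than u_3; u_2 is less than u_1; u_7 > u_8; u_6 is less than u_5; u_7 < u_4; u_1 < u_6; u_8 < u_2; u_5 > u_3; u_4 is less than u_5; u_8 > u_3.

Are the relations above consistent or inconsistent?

Chaining the given relations yields u_3 < u_8 < u_2, so u_3 < u_2. But one relation states u_2 < u_3. These cannot both hold.

inconsistent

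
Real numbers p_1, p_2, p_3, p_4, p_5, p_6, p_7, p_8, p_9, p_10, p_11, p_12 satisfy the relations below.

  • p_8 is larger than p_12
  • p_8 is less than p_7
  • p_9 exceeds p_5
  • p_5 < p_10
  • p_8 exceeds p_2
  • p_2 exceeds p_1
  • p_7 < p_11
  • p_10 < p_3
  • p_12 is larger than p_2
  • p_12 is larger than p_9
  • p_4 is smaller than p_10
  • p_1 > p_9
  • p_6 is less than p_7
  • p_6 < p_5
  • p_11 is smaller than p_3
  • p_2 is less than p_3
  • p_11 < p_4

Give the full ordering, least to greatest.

p_6 < p_5 < p_9 < p_1 < p_2 < p_12 < p_8 < p_7 < p_11 < p_4 < p_10 < p_3

Each adjacent pair is fixed by a given relation: p_6 < p_5; p_5 < p_9; p_9 < p_1; p_1 < p_2; p_2 < p_12; p_12 < p_8; p_8 < p_7; p_7 < p_11; p_11 < p_4; p_4 < p_10; p_10 < p_3. Chaining them end to end gives the full order.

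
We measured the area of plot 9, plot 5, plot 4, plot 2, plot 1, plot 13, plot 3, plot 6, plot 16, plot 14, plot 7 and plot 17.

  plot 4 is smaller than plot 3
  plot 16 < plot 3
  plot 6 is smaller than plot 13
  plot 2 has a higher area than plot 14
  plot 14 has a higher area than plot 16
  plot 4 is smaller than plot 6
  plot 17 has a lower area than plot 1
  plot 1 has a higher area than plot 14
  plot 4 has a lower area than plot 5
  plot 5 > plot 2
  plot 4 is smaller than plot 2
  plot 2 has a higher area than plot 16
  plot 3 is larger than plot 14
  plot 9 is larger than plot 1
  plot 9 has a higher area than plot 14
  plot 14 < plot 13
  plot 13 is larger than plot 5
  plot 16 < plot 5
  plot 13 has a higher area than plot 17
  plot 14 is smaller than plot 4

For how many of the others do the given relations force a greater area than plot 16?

9

From plot 16 the given relations immediately reach plot 14, plot 3, plot 2, plot 5.
From those, plot 4, plot 1, plot 9, plot 13 — 8 in total.
From those, plot 6 — 9 in total.
Nothing else is reachable above plot 16; 9 in all.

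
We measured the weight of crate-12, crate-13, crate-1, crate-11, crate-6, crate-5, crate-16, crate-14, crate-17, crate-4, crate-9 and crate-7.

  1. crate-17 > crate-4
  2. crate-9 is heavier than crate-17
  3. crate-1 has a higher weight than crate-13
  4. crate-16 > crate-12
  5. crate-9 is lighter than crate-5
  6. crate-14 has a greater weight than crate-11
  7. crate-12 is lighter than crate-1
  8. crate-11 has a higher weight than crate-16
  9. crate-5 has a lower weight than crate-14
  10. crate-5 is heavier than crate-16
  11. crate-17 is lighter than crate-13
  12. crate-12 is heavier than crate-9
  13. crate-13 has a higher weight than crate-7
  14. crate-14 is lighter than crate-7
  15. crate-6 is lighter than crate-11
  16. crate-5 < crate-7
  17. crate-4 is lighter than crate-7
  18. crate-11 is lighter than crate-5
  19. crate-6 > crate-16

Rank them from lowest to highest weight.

Nothing is placed below crate-4, so it is least; from there crate-4 < crate-17; crate-17 < crate-9; crate-9 < crate-12; crate-12 < crate-16; crate-16 < crate-6; crate-6 < crate-11; crate-11 < crate-5; crate-5 < crate-14; crate-14 < crate-7; crate-7 < crate-13; crate-13 < crate-1, each given directly.

crate-4 < crate-17 < crate-9 < crate-12 < crate-16 < crate-6 < crate-11 < crate-5 < crate-14 < crate-7 < crate-13 < crate-1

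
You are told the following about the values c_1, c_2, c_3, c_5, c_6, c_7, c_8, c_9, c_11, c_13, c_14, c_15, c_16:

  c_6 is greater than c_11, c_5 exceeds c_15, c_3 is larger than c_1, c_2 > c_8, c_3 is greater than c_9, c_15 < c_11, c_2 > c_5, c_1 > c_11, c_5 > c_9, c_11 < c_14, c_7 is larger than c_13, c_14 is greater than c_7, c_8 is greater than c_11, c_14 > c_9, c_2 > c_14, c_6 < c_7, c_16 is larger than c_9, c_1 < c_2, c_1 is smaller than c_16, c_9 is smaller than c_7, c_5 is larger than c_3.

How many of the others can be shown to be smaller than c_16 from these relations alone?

4

The elements the relations force below c_16 are c_15, c_9, c_11, c_1 — no chain reaches any other.
That is 4.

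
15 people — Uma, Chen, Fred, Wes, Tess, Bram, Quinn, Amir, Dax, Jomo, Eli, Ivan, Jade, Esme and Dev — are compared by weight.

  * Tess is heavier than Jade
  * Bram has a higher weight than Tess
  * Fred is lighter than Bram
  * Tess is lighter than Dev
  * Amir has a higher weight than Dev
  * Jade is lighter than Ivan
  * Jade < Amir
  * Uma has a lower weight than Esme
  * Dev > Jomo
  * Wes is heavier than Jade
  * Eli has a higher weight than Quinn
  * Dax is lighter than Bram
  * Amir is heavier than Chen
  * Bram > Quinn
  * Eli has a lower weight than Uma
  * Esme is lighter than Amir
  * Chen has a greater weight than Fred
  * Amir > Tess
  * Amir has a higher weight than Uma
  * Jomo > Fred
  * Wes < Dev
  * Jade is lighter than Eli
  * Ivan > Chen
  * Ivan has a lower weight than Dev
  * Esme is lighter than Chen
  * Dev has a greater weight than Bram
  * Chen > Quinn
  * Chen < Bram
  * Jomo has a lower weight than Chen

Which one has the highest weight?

Quinn is not greatest since Quinn < Eli; Jade is not greatest since Jade < Wes; Fred is not greatest since Fred < Jomo; Dax is not greatest since Dax < Bram; Tess is not greatest since Tess < Bram; Eli is not greatest since Eli < Uma; Wes is not greatest since Wes < Dev; Uma is not greatest since Uma < Esme; Jomo is not greatest since Jomo < Chen; Esme is not greatest since Esme < Amir; Chen is not greatest since Chen < Bram; Ivan is not greatest since Ivan < Dev; Bram is not greatest since Bram < Dev; Dev is not greatest since Dev < Amir.
Only Amir has nothing above it, so Amir is the highest weight.

Amir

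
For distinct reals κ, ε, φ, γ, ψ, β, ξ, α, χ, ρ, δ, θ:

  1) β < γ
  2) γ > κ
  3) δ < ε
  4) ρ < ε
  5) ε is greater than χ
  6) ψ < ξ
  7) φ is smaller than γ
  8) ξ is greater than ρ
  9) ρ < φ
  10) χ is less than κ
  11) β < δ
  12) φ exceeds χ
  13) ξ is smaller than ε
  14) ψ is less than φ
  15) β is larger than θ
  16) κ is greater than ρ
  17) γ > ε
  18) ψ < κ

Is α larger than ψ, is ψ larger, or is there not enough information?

undetermined

Following every chain through ψ: above ψ we get κ, ξ, ε, φ, γ.
α is not reached, and no chain runs the other way from α to ψ.
So the given relations leave the order of ψ and α undetermined.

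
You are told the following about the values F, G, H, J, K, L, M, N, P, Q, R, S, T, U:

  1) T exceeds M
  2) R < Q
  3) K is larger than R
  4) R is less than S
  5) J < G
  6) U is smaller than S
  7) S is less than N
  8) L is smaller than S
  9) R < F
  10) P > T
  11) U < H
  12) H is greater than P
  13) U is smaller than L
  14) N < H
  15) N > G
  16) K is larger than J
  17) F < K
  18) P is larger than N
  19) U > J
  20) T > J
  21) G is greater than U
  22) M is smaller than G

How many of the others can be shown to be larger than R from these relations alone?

7

From R the given relations immediately reach F, S, Q, K.
From those, N — 5 in total.
From those, P, H — 7 in total.
Nothing else is reachable above R; 7 in all.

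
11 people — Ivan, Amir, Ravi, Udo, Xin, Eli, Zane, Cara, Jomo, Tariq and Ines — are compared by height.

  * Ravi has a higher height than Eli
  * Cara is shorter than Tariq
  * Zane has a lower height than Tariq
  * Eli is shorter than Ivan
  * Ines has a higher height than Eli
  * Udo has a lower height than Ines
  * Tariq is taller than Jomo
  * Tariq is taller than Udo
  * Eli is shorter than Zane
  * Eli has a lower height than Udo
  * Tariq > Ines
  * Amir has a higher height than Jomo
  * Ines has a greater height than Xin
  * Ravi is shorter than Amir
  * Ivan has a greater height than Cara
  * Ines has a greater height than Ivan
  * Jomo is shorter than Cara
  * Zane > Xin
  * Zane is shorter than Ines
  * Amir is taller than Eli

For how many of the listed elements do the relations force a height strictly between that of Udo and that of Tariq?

1

Chaining upward from Udo reaches: Ines.
Chaining downward from Tariq reaches: Jomo, Eli, Xin, Cara, Ivan, Zane, Ines.
Strictly between Udo and Tariq are those in both lists: Ines — 1 element.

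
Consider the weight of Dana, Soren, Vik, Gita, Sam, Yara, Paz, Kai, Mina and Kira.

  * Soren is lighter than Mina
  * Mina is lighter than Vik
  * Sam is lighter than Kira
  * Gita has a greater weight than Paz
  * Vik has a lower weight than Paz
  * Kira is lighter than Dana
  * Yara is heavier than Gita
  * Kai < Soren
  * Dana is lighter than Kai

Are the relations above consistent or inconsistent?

consistent

The single ordering Sam < Kira < Dana < Kai < Soren < Mina < Vik < Paz < Gita < Yara satisfies every listed relation, so no contradiction arises.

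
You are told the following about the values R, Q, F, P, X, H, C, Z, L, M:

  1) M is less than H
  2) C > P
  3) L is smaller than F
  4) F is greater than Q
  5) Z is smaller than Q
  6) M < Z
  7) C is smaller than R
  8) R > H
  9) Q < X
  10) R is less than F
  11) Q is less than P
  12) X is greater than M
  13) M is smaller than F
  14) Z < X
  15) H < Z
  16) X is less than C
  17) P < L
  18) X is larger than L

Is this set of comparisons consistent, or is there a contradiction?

The single ordering M < H < Z < Q < P < L < X < C < R < F satisfies every listed relation, so no contradiction arises.

consistent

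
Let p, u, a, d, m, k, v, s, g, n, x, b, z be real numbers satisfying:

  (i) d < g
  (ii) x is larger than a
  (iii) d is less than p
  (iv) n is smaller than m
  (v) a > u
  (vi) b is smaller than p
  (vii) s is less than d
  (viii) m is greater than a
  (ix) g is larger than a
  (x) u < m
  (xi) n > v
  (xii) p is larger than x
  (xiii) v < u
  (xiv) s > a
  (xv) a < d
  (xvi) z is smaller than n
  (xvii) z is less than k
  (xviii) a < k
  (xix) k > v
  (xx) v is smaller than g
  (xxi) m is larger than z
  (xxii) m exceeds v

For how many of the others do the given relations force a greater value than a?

From a the given relations immediately reach x, s, k, d, m, g.
From those, p — 7 in total.
Nothing else is reachable above a; 7 in all.

7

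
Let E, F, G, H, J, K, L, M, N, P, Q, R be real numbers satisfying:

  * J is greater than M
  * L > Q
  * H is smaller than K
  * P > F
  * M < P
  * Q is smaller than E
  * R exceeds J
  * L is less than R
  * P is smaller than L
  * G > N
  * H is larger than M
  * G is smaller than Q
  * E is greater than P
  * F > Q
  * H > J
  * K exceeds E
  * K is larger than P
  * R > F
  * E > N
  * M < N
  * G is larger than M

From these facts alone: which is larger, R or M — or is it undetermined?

R

M < N < G < Q < F < P < L < R, by transitivity through N, G, Q, F, P, L.
So R is larger.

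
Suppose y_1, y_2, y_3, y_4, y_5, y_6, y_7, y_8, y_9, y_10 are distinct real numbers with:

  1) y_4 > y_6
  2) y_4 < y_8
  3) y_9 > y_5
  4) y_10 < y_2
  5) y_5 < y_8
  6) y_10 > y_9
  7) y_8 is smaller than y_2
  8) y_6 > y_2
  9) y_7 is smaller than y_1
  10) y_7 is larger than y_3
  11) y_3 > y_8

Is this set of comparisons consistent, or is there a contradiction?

inconsistent

Chaining the given relations yields y_2 < y_6 < y_4 < y_8, so y_2 < y_8. But one relation states y_8 < y_2. These cannot both hold.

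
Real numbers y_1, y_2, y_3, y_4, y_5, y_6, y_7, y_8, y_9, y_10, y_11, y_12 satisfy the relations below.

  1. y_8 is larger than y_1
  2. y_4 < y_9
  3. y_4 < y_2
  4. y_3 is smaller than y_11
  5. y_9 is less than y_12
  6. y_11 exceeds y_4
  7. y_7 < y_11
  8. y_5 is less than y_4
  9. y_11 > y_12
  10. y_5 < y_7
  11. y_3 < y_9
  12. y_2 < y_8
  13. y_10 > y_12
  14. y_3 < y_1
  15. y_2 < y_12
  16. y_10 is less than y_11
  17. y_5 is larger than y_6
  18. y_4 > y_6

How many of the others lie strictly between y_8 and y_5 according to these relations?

The relations place y_5 below y_8. An element lies strictly between them when it is forced above y_5 and also forced below y_8.
Above y_5: {y_4, y_2, y_9, y_7, y_12, y_10, y_11}. Below y_8: {y_6, y_4, y_2, y_3, y_1}.
Intersection: {y_4, y_2} — 2.

2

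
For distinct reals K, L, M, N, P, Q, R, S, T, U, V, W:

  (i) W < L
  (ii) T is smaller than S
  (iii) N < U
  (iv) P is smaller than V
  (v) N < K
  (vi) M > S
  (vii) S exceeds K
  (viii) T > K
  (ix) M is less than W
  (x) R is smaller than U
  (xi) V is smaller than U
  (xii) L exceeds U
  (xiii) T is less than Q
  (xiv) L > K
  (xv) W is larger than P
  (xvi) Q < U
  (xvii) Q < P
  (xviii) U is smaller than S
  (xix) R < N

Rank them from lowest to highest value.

Nothing is placed below R, so it is least; from there R < N; N < K; K < T; T < Q; Q < P; P < V; V < U; U < S; S < M; M < W; W < L, each given directly.

R < N < K < T < Q < P < V < U < S < M < W < L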